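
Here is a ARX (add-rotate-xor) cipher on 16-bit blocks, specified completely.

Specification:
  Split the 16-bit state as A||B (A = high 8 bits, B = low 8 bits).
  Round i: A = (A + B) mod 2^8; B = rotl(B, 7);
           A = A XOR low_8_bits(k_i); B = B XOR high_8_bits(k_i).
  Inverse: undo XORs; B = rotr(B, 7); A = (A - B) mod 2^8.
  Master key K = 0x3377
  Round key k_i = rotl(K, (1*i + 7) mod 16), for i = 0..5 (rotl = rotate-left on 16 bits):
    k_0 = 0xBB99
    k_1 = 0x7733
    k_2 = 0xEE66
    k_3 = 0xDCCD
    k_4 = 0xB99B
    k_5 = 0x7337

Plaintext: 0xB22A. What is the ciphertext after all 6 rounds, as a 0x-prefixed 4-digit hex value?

0xE847

s_0 = plaintext = 0xB22A
s_1 = Round(s_0, k_0) = 0x45AE
s_2 = Round(s_1, k_1) = 0xC020
s_3 = Round(s_2, k_2) = 0x86FE
s_4 = Round(s_3, k_3) = 0x49A3
s_5 = Round(s_4, k_4) = 0x7768
s_6 = Round(s_5, k_5) = 0xE847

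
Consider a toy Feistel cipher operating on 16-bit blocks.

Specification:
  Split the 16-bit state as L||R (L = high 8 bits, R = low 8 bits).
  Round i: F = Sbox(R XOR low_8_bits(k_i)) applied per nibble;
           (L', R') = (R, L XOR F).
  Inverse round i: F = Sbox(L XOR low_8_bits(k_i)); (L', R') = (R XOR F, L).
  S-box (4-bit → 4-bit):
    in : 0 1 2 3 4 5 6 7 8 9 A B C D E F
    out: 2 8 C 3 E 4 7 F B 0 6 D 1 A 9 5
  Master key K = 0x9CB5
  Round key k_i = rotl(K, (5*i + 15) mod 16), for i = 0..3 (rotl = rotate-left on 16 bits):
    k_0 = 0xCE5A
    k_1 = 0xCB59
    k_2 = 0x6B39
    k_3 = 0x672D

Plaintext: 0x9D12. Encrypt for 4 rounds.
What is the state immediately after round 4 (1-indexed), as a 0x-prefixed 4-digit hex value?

s_0 = plaintext = 0x9D12
s_1 = Round(s_0, k_0) = 0x1276
s_2 = Round(s_1, k_1) = 0x76D7
s_3 = Round(s_2, k_2) = 0xD7EF
s_4 = Round(s_3, k_3) = 0xEFCB

0xEFCB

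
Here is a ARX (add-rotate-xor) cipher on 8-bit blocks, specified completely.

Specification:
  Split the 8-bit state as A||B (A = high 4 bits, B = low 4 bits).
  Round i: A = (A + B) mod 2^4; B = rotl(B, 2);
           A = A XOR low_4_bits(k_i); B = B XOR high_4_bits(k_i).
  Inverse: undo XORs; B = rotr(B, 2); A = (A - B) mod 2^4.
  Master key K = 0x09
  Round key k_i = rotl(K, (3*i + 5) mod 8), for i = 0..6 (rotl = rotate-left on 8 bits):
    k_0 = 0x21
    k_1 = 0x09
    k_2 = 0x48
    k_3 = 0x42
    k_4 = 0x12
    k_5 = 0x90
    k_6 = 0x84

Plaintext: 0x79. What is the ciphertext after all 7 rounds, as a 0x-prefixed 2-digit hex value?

0x6E

s_0 = plaintext = 0x79
s_1 = Round(s_0, k_0) = 0x14
s_2 = Round(s_1, k_1) = 0xC1
s_3 = Round(s_2, k_2) = 0x50
s_4 = Round(s_3, k_3) = 0x74
s_5 = Round(s_4, k_4) = 0x90
s_6 = Round(s_5, k_5) = 0x99
s_7 = Round(s_6, k_6) = 0x6E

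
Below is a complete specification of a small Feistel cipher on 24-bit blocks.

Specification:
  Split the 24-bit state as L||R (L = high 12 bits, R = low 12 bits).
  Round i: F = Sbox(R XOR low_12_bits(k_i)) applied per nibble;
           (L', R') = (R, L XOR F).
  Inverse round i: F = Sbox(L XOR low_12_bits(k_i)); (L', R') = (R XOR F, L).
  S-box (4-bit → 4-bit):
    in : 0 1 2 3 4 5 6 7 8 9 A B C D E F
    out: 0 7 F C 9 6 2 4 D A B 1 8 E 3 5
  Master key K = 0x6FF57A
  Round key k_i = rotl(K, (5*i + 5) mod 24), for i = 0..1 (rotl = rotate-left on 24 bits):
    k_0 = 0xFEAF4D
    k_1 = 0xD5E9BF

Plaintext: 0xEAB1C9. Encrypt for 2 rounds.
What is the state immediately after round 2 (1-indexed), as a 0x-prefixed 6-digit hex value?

s_0 = plaintext = 0xEAB1C9
s_1 = Round(s_0, k_0) = 0x1C9D72
s_2 = Round(s_1, k_1) = 0xD72847

0xD72847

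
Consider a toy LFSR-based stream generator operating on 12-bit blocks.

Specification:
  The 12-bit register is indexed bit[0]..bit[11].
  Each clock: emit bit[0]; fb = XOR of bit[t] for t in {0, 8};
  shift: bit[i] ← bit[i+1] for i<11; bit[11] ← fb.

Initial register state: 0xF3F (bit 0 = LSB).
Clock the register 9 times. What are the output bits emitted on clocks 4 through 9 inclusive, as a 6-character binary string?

reg_0 = 0xF3F
clock 1: out=1, reg = 0x79F
clock 2: out=1, reg = 0x3CF
clock 3: out=1, reg = 0x1E7
clock 4: out=1, reg = 0x0F3
clock 5: out=1, reg = 0x879
clock 6: out=1, reg = 0xC3C
clock 7: out=0, reg = 0x61E
clock 8: out=0, reg = 0x30F
clock 9: out=1, reg = 0x187

111001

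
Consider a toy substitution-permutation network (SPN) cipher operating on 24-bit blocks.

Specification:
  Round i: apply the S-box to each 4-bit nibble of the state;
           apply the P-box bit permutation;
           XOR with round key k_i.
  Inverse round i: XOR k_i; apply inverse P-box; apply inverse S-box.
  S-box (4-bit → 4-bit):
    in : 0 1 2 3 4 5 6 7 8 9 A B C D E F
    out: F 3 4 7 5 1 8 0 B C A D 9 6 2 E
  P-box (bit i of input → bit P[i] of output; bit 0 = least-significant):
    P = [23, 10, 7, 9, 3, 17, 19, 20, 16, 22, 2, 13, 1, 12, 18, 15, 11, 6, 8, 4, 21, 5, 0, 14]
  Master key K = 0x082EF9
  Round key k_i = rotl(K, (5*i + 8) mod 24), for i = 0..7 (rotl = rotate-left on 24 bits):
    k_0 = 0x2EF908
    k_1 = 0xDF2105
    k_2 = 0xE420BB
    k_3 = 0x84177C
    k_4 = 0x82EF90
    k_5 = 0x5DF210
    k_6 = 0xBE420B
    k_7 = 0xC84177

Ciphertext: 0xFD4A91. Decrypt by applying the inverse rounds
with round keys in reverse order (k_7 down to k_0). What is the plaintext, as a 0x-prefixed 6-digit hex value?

0xBC97D6

s_0 = ciphertext = 0xFD4A91
s_1 = InvRound(s_0, k_7) = 0x134469
s_2 = InvRound(s_1, k_6) = 0x1E4528
s_3 = InvRound(s_2, k_5) = 0xE9A81A
s_4 = InvRound(s_3, k_4) = 0xC2513F
s_5 = InvRound(s_4, k_3) = 0x9E4EEA
s_6 = InvRound(s_5, k_2) = 0xB87AFA
s_7 = InvRound(s_6, k_1) = 0x003319
s_8 = InvRound(s_7, k_0) = 0xBC97D6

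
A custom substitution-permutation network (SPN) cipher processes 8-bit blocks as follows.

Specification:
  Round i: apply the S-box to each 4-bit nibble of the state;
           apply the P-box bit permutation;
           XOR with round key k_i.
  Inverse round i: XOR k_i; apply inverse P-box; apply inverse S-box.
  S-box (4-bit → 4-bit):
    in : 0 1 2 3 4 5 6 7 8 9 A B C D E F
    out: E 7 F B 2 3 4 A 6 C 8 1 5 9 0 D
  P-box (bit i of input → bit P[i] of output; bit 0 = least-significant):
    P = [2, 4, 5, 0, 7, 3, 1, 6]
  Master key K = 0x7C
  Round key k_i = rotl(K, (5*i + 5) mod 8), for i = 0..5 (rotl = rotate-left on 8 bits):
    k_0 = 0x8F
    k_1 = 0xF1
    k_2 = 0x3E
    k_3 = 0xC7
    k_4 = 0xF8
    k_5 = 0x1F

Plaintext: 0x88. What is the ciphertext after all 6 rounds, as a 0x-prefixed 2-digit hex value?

0xC3

s_0 = plaintext = 0x88
s_1 = Round(s_0, k_0) = 0xB5
s_2 = Round(s_1, k_1) = 0x65
s_3 = Round(s_2, k_2) = 0x28
s_4 = Round(s_3, k_3) = 0x3D
s_5 = Round(s_4, k_4) = 0x35
s_6 = Round(s_5, k_5) = 0xC3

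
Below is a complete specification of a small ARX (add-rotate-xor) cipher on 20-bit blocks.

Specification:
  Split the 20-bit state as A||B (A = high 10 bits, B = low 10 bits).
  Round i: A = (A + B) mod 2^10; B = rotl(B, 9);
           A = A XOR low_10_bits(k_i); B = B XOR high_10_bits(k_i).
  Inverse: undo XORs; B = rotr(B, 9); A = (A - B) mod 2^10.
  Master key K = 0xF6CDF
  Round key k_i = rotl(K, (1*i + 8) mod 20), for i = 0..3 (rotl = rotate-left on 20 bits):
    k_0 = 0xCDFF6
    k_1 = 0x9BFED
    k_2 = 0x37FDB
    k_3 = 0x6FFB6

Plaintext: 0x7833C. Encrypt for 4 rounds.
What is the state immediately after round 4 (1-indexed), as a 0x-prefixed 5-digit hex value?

s_0 = plaintext = 0x7833C
s_1 = Round(s_0, k_0) = 0xBAAA9
s_2 = Round(s_1, k_1) = 0x9F93B
s_3 = Round(s_2, k_2) = 0x18A42
s_4 = Round(s_3, k_3) = 0x4489E

0x4489E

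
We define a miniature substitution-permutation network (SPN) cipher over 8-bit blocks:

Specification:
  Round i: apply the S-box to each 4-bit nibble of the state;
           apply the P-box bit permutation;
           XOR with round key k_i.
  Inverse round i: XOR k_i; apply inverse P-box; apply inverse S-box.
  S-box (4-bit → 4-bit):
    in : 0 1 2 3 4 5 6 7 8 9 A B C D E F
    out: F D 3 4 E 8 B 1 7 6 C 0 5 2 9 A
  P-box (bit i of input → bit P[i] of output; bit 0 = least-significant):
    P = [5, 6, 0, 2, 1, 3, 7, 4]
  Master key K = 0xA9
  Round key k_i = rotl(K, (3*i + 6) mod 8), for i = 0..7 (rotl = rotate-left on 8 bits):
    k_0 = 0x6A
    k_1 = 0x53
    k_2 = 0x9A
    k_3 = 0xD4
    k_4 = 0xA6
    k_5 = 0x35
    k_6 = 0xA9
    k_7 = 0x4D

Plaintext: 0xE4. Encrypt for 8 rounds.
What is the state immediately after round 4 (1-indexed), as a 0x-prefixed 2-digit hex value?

0x47

s_0 = plaintext = 0xE4
s_1 = Round(s_0, k_0) = 0x3D
s_2 = Round(s_1, k_1) = 0x93
s_3 = Round(s_2, k_2) = 0x13
s_4 = Round(s_3, k_3) = 0x47
s_5 = Round(s_4, k_4) = 0x1E
s_6 = Round(s_5, k_5) = 0x83
s_7 = Round(s_6, k_6) = 0x22
s_8 = Round(s_7, k_7) = 0x27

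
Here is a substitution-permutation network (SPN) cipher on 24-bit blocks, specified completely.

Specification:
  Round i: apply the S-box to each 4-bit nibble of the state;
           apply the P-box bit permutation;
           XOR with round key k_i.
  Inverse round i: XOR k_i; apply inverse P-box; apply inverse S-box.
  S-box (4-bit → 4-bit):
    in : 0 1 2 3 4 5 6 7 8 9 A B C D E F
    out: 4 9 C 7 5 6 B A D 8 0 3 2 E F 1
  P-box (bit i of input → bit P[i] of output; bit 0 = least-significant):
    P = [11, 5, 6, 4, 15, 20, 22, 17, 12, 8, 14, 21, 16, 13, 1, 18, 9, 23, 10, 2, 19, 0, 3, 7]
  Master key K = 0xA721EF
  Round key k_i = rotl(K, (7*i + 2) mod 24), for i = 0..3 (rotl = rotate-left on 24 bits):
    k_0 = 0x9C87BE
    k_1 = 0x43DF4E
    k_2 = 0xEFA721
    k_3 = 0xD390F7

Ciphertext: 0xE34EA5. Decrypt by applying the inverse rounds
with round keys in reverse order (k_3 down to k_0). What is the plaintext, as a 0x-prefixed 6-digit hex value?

s_0 = ciphertext = 0xE34EA5
s_1 = InvRound(s_0, k_3) = 0xA408B8
s_2 = InvRound(s_1, k_2) = 0xE4BC81
s_3 = InvRound(s_2, k_1) = 0xD6ED90
s_4 = InvRound(s_3, k_0) = 0x41502B

0x41502B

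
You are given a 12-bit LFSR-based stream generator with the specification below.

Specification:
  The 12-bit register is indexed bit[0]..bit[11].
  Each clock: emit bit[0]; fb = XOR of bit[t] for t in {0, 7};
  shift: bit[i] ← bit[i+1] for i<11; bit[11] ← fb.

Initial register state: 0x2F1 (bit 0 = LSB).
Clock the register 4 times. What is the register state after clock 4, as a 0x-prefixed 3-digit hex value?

0x42F

reg_0 = 0x2F1
clock 1: out=1, reg = 0x178
clock 2: out=0, reg = 0x0BC
clock 3: out=0, reg = 0x85E
clock 4: out=0, reg = 0x42F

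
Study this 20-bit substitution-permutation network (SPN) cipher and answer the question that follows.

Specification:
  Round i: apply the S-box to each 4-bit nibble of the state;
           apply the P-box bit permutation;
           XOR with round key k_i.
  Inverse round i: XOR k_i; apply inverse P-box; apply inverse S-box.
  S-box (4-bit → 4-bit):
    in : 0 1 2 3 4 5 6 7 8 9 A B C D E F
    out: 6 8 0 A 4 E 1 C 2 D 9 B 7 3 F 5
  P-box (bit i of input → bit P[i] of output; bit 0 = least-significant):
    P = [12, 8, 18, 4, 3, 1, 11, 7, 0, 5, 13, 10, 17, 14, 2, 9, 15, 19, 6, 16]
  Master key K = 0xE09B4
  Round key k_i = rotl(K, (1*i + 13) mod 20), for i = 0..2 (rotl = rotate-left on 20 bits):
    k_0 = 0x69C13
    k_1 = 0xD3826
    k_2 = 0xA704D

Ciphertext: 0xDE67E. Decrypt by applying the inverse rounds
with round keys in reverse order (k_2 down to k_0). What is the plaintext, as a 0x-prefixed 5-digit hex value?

0x84DB0

s_0 = ciphertext = 0xDE67E
s_1 = InvRound(s_0, k_2) = 0xAAB89
s_2 = InvRound(s_1, k_1) = 0xA9DBC
s_3 = InvRound(s_2, k_0) = 0x84DB0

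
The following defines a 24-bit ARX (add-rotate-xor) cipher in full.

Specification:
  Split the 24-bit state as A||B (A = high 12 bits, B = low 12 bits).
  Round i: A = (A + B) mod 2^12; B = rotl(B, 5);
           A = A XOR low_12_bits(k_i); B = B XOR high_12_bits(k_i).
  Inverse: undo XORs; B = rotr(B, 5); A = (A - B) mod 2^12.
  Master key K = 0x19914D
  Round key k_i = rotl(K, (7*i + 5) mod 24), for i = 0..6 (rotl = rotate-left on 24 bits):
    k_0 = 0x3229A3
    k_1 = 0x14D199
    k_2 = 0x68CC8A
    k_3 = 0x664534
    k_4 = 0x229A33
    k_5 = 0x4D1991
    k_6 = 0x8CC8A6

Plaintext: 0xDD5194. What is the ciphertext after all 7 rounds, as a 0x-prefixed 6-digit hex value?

s_0 = plaintext = 0xDD5194
s_1 = Round(s_0, k_0) = 0x6CA1A1
s_2 = Round(s_1, k_1) = 0x9F256E
s_3 = Round(s_2, k_2) = 0x3EAB46
s_4 = Round(s_3, k_3) = 0xA04EB2
s_5 = Round(s_4, k_4) = 0x285474
s_6 = Round(s_5, k_5) = 0xF68A59
s_7 = Round(s_6, k_6) = 0x1673F8

0x1673F8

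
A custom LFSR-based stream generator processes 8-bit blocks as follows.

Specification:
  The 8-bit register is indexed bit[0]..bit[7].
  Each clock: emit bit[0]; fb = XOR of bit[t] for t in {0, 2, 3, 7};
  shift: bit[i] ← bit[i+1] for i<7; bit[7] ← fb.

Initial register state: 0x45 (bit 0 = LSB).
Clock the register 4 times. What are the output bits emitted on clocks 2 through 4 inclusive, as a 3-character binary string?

reg_0 = 0x45
clock 1: out=1, reg = 0x22
clock 2: out=0, reg = 0x11
clock 3: out=1, reg = 0x88
clock 4: out=0, reg = 0x44

010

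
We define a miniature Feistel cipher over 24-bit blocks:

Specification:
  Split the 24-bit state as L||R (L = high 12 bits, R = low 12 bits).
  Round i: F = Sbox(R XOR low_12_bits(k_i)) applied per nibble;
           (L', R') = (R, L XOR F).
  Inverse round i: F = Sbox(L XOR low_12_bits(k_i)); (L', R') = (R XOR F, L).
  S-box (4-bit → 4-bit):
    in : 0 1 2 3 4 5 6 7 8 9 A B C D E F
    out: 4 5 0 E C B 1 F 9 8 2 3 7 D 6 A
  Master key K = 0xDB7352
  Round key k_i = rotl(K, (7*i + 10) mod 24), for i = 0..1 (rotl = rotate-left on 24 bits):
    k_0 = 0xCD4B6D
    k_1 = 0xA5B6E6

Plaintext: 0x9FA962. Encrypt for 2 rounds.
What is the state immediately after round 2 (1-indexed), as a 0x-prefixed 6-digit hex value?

0x9B03D3

s_0 = plaintext = 0x9FA962
s_1 = Round(s_0, k_0) = 0x9629B0
s_2 = Round(s_1, k_1) = 0x9B03D3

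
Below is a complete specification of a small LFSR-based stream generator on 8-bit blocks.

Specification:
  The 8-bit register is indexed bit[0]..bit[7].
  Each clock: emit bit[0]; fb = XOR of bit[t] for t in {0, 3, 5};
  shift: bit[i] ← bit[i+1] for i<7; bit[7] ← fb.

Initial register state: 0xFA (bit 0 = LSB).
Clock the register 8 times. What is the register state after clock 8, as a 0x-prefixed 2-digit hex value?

reg_0 = 0xFA
clock 1: out=0, reg = 0x7D
clock 2: out=1, reg = 0xBE
clock 3: out=0, reg = 0x5F
clock 4: out=1, reg = 0x2F
clock 5: out=1, reg = 0x97
clock 6: out=1, reg = 0xCB
clock 7: out=1, reg = 0x65
clock 8: out=1, reg = 0x32

0x32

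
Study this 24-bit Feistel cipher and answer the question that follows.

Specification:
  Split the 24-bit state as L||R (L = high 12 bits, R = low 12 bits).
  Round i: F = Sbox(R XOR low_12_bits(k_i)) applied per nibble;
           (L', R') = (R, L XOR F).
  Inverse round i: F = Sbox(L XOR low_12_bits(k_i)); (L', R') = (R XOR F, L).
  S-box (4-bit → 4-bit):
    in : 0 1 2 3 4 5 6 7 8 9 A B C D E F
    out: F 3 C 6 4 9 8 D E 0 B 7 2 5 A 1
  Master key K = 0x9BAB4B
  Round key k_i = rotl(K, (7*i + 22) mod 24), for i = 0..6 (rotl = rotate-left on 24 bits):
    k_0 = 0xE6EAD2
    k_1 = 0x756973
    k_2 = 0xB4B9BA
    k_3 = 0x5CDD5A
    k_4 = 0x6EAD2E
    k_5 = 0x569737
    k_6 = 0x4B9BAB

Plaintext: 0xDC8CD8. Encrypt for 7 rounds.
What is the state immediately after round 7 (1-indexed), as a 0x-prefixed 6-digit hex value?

0x34DDA9

s_0 = plaintext = 0xDC8CD8
s_1 = Round(s_0, k_0) = 0xCD8533
s_2 = Round(s_1, k_1) = 0x533E97
s_3 = Round(s_2, k_2) = 0xE978F6
s_4 = Round(s_3, k_3) = 0x8F6725
s_5 = Round(s_4, k_4) = 0x725301
s_6 = Round(s_5, k_5) = 0x30134D
s_7 = Round(s_6, k_6) = 0x34DDA9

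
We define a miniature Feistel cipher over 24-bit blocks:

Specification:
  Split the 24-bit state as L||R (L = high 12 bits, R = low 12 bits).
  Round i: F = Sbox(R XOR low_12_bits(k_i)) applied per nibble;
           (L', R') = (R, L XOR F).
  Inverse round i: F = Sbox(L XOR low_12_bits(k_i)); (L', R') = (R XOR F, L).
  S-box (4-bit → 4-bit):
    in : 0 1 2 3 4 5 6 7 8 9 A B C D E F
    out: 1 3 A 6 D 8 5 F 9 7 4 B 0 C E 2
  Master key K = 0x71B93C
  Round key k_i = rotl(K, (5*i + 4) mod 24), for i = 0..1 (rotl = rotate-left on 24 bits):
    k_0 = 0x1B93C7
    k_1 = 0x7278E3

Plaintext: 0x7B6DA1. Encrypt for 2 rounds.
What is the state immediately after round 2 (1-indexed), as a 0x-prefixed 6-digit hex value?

s_0 = plaintext = 0x7B6DA1
s_1 = Round(s_0, k_0) = 0xDA19E3
s_2 = Round(s_1, k_1) = 0x9E3EB0

0x9E3EB0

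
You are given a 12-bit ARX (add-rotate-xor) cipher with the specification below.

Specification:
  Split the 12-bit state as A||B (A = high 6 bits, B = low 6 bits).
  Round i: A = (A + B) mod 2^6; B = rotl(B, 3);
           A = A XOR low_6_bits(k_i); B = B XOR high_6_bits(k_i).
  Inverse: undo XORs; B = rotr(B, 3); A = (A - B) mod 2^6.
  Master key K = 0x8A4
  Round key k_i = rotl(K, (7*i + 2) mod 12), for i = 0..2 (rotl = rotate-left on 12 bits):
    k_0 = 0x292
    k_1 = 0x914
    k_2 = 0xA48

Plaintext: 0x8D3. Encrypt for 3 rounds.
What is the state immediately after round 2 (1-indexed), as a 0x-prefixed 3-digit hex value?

s_0 = plaintext = 0x8D3
s_1 = Round(s_0, k_0) = 0x910
s_2 = Round(s_1, k_1) = 0x826
s_3 = Round(s_2, k_2) = 0x39D

0x826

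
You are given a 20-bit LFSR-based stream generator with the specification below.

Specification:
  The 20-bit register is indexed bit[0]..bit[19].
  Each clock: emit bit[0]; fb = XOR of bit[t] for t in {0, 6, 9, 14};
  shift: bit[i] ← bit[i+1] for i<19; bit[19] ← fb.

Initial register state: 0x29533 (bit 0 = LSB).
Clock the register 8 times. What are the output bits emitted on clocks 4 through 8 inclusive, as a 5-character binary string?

reg_0 = 0x29533
clock 1: out=1, reg = 0x94A99
clock 2: out=1, reg = 0xCA54C
clock 3: out=0, reg = 0xE52A6
clock 4: out=0, reg = 0x72953
clock 5: out=1, reg = 0x394A9
clock 6: out=1, reg = 0x9CA54
clock 7: out=0, reg = 0xCE52A
clock 8: out=0, reg = 0xE7295

01100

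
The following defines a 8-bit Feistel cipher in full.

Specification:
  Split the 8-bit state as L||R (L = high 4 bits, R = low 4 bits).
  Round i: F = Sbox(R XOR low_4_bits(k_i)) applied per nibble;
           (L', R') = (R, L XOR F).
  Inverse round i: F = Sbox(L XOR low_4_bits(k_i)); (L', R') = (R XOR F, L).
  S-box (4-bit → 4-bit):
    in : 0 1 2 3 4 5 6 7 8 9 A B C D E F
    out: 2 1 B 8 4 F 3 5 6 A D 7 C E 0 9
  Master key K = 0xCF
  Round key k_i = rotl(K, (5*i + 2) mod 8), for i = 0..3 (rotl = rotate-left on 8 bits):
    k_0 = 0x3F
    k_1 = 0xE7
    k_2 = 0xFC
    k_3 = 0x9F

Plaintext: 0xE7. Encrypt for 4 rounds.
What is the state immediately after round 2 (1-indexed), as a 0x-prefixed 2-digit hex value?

s_0 = plaintext = 0xE7
s_1 = Round(s_0, k_0) = 0x78
s_2 = Round(s_1, k_1) = 0x8E
s_3 = Round(s_2, k_2) = 0xE3
s_4 = Round(s_3, k_3) = 0x32

0x8E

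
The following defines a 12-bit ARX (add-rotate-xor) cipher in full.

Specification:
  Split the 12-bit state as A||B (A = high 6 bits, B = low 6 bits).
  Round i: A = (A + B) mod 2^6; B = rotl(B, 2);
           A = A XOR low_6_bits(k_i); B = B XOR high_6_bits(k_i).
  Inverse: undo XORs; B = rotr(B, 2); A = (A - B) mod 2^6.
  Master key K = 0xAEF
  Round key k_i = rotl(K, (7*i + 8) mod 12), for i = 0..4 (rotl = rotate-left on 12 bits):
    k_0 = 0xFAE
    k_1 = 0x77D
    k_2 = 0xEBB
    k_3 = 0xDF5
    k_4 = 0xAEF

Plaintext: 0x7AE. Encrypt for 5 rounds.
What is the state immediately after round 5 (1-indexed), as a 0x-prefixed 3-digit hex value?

s_0 = plaintext = 0x7AE
s_1 = Round(s_0, k_0) = 0x884
s_2 = Round(s_1, k_1) = 0x6CD
s_3 = Round(s_2, k_2) = 0x4CE
s_4 = Round(s_3, k_3) = 0x50F
s_5 = Round(s_4, k_4) = 0x317

0x317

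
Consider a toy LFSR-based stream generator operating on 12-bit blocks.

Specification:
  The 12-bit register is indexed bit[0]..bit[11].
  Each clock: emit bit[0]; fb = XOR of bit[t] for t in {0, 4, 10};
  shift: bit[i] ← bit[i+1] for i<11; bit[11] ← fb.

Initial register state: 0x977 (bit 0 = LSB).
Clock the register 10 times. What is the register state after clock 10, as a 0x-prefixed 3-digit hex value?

reg_0 = 0x977
clock 1: out=1, reg = 0x4BB
clock 2: out=1, reg = 0xA5D
clock 3: out=1, reg = 0x52E
clock 4: out=0, reg = 0xA97
clock 5: out=1, reg = 0x54B
clock 6: out=1, reg = 0x2A5
clock 7: out=1, reg = 0x952
clock 8: out=0, reg = 0xCA9
clock 9: out=1, reg = 0x654
clock 10: out=0, reg = 0x32A

0x32A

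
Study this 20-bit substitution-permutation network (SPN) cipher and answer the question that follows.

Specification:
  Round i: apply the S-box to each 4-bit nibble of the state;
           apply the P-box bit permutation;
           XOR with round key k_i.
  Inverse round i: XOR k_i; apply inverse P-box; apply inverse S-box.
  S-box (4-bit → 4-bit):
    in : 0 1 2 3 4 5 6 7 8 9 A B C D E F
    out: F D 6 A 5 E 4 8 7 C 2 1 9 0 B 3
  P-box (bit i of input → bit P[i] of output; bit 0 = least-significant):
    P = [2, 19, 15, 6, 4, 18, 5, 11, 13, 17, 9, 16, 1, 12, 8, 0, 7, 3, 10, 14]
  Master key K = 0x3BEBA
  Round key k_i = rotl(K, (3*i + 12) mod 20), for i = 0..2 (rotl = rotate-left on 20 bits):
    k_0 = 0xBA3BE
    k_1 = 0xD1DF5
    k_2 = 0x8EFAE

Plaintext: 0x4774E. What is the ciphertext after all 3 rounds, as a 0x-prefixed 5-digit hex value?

0x9347D

s_0 = plaintext = 0x4774E
s_1 = Round(s_0, k_0) = 0x2A74B
s_2 = Round(s_1, k_1) = 0xC09C9
s_3 = Round(s_2, k_2) = 0x9347D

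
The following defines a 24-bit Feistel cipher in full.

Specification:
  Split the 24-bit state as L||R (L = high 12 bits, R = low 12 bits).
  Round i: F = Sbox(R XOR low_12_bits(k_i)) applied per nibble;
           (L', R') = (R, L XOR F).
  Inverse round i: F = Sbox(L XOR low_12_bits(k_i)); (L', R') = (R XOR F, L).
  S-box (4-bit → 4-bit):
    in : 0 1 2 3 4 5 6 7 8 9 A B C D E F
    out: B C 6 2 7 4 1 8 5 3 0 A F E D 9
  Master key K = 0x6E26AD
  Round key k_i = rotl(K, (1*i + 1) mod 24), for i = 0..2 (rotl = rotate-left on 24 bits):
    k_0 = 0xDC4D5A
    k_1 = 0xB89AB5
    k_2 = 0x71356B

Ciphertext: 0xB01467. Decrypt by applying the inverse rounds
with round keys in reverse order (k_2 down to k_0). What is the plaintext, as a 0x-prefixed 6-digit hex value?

s_0 = ciphertext = 0xB01467
s_1 = InvRound(s_0, k_2) = 0x977B01
s_2 = InvRound(s_1, k_1) = 0x9F7977
s_3 = InvRound(s_2, k_0) = 0xE799F7

0xE799F7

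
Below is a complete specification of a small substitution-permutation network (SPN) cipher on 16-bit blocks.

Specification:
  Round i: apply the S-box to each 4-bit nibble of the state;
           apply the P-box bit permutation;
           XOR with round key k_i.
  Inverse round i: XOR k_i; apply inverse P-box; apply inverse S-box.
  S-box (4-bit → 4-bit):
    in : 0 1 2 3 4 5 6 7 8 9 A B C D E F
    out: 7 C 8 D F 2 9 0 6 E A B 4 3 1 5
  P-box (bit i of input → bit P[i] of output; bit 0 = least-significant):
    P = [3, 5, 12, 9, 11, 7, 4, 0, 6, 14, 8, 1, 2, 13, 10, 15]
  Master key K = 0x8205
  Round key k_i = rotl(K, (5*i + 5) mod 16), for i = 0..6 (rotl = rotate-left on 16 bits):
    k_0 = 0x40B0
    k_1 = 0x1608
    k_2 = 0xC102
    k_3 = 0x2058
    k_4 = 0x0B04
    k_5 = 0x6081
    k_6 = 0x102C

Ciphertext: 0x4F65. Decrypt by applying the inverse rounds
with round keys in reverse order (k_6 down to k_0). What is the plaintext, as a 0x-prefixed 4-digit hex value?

0x7FF4

s_0 = ciphertext = 0x4F65
s_1 = InvRound(s_0, k_6) = 0xC063
s_2 = InvRound(s_1, k_5) = 0xA655
s_3 = InvRound(s_2, k_4) = 0x9F37
s_4 = InvRound(s_3, k_3) = 0x4364
s_5 = InvRound(s_4, k_2) = 0x667A
s_6 = InvRound(s_5, k_1) = 0x5BC8
s_7 = InvRound(s_6, k_0) = 0x7FF4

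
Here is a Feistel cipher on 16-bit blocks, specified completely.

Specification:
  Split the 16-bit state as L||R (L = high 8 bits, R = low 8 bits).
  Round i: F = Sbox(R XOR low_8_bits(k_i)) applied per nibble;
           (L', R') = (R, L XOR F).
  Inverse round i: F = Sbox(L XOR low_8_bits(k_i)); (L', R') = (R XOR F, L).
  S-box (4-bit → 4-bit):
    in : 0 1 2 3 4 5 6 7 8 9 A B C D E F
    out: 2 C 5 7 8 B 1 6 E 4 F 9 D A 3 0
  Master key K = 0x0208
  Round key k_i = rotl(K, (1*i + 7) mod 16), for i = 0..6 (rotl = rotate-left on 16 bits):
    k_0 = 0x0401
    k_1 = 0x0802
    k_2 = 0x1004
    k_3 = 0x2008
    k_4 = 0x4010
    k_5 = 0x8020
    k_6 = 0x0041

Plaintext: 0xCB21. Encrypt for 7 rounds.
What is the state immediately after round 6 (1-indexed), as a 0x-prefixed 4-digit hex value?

s_0 = plaintext = 0xCB21
s_1 = Round(s_0, k_0) = 0x2199
s_2 = Round(s_1, k_1) = 0x9968
s_3 = Round(s_2, k_2) = 0x6884
s_4 = Round(s_3, k_3) = 0x8485
s_5 = Round(s_4, k_4) = 0x85CF
s_6 = Round(s_5, k_5) = 0xCFB5
s_7 = Round(s_6, k_6) = 0xB5C7

0xCFB5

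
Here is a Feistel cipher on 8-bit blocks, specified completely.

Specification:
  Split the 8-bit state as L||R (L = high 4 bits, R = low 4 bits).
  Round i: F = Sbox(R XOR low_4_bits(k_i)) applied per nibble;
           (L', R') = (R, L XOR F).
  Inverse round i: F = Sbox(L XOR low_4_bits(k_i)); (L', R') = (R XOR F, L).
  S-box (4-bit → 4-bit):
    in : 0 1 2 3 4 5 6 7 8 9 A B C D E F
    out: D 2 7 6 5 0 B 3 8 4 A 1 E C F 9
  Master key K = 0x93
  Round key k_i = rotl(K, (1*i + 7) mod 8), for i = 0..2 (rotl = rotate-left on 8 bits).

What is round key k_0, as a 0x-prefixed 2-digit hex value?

0xC9

K = 0x93
k_0 = rotl(K, (1*0+7) mod 8) = rotl(K, 7) = 0xC9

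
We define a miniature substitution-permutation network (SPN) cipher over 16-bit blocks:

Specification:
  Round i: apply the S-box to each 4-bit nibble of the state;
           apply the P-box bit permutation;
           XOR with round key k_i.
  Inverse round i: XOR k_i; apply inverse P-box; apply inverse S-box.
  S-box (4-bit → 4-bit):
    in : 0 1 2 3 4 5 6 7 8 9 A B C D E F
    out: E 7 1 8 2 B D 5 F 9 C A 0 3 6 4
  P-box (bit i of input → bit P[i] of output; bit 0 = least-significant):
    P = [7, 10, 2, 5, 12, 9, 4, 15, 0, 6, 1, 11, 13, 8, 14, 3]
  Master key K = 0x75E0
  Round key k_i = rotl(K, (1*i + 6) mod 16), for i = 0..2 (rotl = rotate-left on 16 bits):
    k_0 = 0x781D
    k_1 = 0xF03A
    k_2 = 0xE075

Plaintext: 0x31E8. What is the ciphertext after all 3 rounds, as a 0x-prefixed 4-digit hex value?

0xC6C8

s_0 = plaintext = 0x31E8
s_1 = Round(s_0, k_0) = 0x7EE2
s_2 = Round(s_1, k_1) = 0x92E8
s_3 = Round(s_2, k_2) = 0xC6C8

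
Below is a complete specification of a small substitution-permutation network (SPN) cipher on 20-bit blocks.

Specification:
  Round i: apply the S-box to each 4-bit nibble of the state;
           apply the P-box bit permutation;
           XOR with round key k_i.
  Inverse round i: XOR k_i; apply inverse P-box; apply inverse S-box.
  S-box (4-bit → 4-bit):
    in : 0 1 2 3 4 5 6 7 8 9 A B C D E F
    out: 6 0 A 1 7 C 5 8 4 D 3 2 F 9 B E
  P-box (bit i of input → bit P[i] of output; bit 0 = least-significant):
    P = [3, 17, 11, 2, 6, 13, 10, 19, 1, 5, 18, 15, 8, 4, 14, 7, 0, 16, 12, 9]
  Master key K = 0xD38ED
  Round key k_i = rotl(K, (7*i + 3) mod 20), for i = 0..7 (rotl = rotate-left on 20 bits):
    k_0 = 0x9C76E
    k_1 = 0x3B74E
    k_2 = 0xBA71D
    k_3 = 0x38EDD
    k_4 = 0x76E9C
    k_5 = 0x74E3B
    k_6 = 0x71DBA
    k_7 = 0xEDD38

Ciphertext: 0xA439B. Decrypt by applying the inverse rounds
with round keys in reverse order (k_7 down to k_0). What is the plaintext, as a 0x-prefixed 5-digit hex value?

s_0 = ciphertext = 0xA439B
s_1 = InvRound(s_0, k_7) = 0x97C88
s_2 = InvRound(s_1, k_6) = 0x1442B
s_3 = InvRound(s_2, k_5) = 0x7B810
s_4 = InvRound(s_3, k_4) = 0x5578D
s_5 = InvRound(s_4, k_3) = 0x84530
s_6 = InvRound(s_5, k_2) = 0xE82BE
s_7 = InvRound(s_6, k_1) = 0x0E0C1
s_8 = InvRound(s_7, k_0) = 0xEDAFD

0xEDAFD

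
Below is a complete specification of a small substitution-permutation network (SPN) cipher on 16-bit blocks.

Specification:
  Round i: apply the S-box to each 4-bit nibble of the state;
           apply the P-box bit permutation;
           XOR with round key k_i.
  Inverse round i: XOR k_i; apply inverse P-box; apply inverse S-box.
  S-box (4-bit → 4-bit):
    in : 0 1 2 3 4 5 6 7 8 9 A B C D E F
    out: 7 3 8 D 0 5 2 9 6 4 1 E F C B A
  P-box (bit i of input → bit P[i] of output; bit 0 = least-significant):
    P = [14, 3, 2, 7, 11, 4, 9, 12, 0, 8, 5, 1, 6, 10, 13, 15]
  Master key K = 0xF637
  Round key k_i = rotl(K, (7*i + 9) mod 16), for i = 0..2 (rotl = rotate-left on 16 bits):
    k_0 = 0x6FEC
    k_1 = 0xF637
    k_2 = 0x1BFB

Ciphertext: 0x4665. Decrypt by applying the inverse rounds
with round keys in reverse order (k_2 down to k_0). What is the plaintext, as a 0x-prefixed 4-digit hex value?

0x4E24

s_0 = ciphertext = 0x4665
s_1 = InvRound(s_0, k_2) = 0x6FEC
s_2 = InvRound(s_1, k_1) = 0x7EEF
s_3 = InvRound(s_2, k_0) = 0x4E24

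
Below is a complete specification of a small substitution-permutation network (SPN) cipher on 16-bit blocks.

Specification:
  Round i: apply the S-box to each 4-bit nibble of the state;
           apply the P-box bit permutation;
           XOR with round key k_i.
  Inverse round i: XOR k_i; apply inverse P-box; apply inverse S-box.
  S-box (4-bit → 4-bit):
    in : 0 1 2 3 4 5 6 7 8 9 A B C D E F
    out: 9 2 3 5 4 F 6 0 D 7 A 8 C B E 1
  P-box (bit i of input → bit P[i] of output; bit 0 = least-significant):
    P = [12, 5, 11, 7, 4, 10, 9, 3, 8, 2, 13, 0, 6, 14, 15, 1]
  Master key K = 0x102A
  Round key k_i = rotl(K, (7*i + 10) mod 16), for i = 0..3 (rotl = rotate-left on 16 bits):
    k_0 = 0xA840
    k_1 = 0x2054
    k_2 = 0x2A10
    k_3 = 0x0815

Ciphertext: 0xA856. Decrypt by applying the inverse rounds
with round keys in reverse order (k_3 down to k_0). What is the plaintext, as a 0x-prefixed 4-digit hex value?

s_0 = ciphertext = 0xA856
s_1 = InvRound(s_0, k_3) = 0x8C77
s_2 = InvRound(s_1, k_2) = 0x8E61
s_3 = InvRound(s_2, k_1) = 0x4E96
s_4 = InvRound(s_3, k_0) = 0x569B

0x569B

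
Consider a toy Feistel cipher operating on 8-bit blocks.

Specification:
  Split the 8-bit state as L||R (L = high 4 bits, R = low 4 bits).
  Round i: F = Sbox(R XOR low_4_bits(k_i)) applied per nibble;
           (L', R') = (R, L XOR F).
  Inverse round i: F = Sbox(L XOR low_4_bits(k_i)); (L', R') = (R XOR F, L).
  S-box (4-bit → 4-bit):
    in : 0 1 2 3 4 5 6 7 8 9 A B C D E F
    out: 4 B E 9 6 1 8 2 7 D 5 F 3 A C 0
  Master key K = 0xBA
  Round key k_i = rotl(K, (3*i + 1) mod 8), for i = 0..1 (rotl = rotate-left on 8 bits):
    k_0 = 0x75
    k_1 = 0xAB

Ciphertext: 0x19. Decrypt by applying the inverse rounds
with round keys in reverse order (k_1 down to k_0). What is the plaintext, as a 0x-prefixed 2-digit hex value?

s_0 = ciphertext = 0x19
s_1 = InvRound(s_0, k_1) = 0xC1
s_2 = InvRound(s_1, k_0) = 0xCC

0xCC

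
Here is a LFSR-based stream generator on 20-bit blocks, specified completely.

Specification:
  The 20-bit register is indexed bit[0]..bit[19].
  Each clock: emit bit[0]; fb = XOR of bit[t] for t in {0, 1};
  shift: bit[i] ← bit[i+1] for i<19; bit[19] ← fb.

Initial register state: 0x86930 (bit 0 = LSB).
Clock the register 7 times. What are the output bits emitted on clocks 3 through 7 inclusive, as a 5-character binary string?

reg_0 = 0x86930
clock 1: out=0, reg = 0x43498
clock 2: out=0, reg = 0x21A4C
clock 3: out=0, reg = 0x10D26
clock 4: out=0, reg = 0x88693
clock 5: out=1, reg = 0x44349
clock 6: out=1, reg = 0xA21A4
clock 7: out=0, reg = 0x510D2

00110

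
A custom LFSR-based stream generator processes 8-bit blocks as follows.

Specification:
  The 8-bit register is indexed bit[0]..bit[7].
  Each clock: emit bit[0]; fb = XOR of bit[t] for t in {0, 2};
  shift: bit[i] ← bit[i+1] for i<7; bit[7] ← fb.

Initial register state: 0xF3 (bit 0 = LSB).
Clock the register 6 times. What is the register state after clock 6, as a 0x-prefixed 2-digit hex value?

reg_0 = 0xF3
clock 1: out=1, reg = 0xF9
clock 2: out=1, reg = 0xFC
clock 3: out=0, reg = 0xFE
clock 4: out=0, reg = 0xFF
clock 5: out=1, reg = 0x7F
clock 6: out=1, reg = 0x3F

0x3F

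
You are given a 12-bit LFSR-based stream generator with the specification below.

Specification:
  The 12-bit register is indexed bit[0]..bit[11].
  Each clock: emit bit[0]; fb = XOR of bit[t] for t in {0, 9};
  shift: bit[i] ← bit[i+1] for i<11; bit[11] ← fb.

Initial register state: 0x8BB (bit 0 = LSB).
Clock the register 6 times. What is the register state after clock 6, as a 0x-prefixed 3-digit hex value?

0x1E2

reg_0 = 0x8BB
clock 1: out=1, reg = 0xC5D
clock 2: out=1, reg = 0xE2E
clock 3: out=0, reg = 0xF17
clock 4: out=1, reg = 0x78B
clock 5: out=1, reg = 0x3C5
clock 6: out=1, reg = 0x1E2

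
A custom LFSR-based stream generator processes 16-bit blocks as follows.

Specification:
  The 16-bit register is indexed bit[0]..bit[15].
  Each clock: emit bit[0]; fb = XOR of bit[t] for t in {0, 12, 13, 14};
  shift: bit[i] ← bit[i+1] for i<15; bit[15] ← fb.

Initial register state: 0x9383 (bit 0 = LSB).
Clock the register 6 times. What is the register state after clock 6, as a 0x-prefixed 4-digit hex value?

reg_0 = 0x9383
clock 1: out=1, reg = 0x49C1
clock 2: out=1, reg = 0x24E0
clock 3: out=0, reg = 0x9270
clock 4: out=0, reg = 0xC938
clock 5: out=0, reg = 0xE49C
clock 6: out=0, reg = 0x724E

0x724E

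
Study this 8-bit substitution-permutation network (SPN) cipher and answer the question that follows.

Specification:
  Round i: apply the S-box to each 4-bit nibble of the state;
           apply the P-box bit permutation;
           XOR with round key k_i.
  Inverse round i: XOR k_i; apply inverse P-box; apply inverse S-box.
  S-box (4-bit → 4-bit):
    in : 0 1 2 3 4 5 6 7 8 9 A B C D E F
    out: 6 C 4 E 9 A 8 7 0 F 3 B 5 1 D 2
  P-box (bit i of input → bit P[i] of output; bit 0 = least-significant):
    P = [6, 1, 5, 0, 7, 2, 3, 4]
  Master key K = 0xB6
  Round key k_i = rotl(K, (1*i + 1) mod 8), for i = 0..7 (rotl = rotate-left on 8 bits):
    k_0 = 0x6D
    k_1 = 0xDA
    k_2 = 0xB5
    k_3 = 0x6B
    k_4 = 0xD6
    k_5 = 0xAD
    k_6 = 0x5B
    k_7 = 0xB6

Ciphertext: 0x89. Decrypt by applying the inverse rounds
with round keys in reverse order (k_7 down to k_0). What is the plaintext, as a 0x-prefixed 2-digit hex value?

s_0 = ciphertext = 0x89
s_1 = InvRound(s_0, k_7) = 0x33
s_2 = InvRound(s_1, k_6) = 0x2C
s_3 = InvRound(s_2, k_5) = 0xD6
s_4 = InvRound(s_3, k_4) = 0x88
s_5 = InvRound(s_4, k_3) = 0xD9
s_6 = InvRound(s_5, k_2) = 0x0C
s_7 = InvRound(s_6, k_1) = 0xBA
s_8 = InvRound(s_7, k_0) = 0xBB

0xBB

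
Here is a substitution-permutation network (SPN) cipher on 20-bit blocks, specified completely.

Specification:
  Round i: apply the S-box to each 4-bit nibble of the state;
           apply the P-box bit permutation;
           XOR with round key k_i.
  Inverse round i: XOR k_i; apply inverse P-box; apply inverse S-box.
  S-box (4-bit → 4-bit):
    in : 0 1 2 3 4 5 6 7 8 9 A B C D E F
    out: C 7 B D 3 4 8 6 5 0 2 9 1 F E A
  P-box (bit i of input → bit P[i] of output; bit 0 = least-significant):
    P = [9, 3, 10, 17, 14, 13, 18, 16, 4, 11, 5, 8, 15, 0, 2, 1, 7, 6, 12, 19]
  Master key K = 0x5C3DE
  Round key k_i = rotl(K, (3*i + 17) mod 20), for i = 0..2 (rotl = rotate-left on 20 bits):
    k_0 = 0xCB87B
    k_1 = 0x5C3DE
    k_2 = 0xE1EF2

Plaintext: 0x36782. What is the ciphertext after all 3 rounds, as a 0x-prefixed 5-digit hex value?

0xB086B

s_0 = plaintext = 0x36782
s_1 = Round(s_0, k_0) = 0x2E2D1
s_2 = Round(s_1, k_1) = 0x8AC01
s_3 = Round(s_2, k_2) = 0xB086B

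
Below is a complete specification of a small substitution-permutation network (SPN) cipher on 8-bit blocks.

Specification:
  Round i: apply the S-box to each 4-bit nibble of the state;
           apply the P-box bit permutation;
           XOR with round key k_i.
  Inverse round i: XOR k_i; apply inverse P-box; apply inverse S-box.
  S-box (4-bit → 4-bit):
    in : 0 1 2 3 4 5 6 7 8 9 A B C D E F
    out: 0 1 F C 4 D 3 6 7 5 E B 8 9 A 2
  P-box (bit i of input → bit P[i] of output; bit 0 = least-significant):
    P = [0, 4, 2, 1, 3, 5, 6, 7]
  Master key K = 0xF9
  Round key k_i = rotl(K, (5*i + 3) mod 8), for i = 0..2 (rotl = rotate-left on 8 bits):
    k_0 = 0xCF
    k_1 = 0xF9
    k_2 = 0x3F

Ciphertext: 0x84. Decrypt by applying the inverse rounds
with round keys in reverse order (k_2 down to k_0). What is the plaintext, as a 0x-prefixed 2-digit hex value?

s_0 = ciphertext = 0x84
s_1 = InvRound(s_0, k_2) = 0xBB
s_2 = InvRound(s_1, k_1) = 0x4C
s_3 = InvRound(s_2, k_0) = 0xCD

0xCD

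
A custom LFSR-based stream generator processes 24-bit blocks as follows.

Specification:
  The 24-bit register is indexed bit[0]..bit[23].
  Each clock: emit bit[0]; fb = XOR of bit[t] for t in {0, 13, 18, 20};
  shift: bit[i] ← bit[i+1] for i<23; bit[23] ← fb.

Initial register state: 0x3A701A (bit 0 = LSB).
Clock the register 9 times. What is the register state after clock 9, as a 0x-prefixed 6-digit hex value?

0x421D38

reg_0 = 0x3A701A
clock 1: out=0, reg = 0x1D380D
clock 2: out=1, reg = 0x0E9C06
clock 3: out=0, reg = 0x874E03
clock 4: out=1, reg = 0x43A701
clock 5: out=1, reg = 0x21D380
clock 6: out=0, reg = 0x10E9C0
clock 7: out=0, reg = 0x0874E0
clock 8: out=0, reg = 0x843A70
clock 9: out=0, reg = 0x421D38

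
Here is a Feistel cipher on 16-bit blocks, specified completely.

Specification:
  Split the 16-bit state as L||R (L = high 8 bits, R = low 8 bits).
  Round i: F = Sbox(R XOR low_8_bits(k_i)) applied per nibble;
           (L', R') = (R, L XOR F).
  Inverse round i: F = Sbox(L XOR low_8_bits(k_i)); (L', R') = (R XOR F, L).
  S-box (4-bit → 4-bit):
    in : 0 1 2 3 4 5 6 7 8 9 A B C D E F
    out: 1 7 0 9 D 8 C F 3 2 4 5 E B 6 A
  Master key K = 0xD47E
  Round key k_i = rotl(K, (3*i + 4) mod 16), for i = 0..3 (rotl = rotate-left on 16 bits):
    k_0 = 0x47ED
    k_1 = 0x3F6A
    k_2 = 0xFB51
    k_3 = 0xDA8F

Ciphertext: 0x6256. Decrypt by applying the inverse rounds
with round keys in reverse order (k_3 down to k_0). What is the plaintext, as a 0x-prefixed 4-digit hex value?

0x32D1

s_0 = ciphertext = 0x6256
s_1 = InvRound(s_0, k_3) = 0x3D62
s_2 = InvRound(s_1, k_2) = 0xAC3D
s_3 = InvRound(s_2, k_1) = 0xD1AC
s_4 = InvRound(s_3, k_0) = 0x32D1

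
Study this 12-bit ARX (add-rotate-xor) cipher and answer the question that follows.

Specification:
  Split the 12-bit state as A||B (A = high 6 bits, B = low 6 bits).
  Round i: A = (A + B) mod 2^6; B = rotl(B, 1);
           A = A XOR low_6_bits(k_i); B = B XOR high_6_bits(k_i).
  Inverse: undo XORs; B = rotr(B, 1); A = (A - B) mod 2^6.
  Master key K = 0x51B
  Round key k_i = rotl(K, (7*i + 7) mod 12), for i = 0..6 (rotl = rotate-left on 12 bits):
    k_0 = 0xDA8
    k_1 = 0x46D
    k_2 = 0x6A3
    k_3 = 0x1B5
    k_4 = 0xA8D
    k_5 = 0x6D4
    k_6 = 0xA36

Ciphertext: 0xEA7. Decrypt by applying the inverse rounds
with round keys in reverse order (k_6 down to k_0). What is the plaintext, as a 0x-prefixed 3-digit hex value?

0x66D

s_0 = ciphertext = 0xEA7
s_1 = InvRound(s_0, k_6) = 0x967
s_2 = InvRound(s_1, k_5) = 0x4DE
s_3 = InvRound(s_2, k_4) = 0x11A
s_4 = InvRound(s_3, k_3) = 0x8CE
s_5 = InvRound(s_4, k_2) = 0xD8A
s_6 = InvRound(s_5, k_1) = 0xBAD
s_7 = InvRound(s_6, k_0) = 0x66D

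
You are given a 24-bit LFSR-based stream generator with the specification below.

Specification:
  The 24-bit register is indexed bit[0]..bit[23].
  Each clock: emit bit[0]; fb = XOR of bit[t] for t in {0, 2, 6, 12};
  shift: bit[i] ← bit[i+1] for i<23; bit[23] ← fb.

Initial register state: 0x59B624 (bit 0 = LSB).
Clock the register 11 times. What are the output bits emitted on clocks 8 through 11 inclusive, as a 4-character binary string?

0011

reg_0 = 0x59B624
clock 1: out=0, reg = 0x2CDB12
clock 2: out=0, reg = 0x966D89
clock 3: out=1, reg = 0xCB36C4
clock 4: out=0, reg = 0xE59B62
clock 5: out=0, reg = 0x72CDB1
clock 6: out=1, reg = 0xB966D8
clock 7: out=0, reg = 0xDCB36C
clock 8: out=0, reg = 0xEE59B6
clock 9: out=0, reg = 0x772CDB
clock 10: out=1, reg = 0x3B966D
clock 11: out=1, reg = 0x1DCB36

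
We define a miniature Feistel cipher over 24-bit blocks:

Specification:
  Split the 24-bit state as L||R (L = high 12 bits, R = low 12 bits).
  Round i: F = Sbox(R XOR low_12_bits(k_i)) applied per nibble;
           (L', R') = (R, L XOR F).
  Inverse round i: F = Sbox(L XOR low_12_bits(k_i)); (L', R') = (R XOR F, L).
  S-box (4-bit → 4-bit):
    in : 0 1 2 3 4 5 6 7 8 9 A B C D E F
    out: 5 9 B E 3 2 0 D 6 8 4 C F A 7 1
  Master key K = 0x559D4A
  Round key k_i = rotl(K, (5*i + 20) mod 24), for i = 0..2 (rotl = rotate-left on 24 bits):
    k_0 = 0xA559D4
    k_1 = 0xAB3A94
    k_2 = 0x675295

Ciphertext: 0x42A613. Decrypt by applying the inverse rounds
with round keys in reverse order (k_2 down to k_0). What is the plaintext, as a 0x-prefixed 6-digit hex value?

s_0 = ciphertext = 0x42A613
s_1 = InvRound(s_0, k_2) = 0x6D242A
s_2 = InvRound(s_1, k_1) = 0xB1A6D2
s_3 = InvRound(s_2, k_0) = 0xD25B1A

0xD25B1A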